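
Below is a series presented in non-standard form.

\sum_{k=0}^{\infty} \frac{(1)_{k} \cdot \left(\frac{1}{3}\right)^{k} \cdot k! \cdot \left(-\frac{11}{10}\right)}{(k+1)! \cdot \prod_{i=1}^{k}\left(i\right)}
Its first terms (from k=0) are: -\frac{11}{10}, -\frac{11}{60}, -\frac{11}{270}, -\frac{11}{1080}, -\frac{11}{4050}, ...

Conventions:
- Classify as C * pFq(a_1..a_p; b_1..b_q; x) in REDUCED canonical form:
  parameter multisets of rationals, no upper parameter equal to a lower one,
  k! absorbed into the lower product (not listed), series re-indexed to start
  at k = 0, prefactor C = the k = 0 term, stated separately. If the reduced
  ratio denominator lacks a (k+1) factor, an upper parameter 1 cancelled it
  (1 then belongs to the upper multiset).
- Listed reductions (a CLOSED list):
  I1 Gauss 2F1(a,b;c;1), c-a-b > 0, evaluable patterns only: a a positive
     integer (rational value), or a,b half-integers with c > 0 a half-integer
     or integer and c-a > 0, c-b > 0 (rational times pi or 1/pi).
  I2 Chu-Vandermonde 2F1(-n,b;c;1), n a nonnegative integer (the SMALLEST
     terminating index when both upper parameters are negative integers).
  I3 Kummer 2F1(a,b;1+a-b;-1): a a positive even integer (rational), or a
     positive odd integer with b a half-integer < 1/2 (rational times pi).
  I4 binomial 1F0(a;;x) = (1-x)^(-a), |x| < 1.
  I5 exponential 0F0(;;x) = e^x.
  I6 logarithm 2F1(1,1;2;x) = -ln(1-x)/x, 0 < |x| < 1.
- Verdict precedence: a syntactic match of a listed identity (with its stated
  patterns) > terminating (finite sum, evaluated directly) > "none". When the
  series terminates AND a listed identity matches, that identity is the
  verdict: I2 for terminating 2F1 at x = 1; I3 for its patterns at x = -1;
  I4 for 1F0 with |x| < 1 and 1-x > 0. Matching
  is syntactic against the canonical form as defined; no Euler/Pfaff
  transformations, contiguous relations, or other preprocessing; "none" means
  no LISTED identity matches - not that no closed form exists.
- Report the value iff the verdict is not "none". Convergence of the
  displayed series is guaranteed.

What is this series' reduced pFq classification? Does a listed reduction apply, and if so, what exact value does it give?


At argument \frac{1}{3}: a 2F1 with upper {1, 1}, lower {2}, scaled by C = -\frac{11}{10}. Verdict (x = \frac{1}{3}): logarithm (I6) applies (the logarithm: parameters (1,1;2), x = \frac{1}{3}). Value: \frac{33}{10} \cdot \ln\left(\frac{2}{3}\right).

Key step: x = \frac{1}{3} and the product of the first k integers (C = -11/10) is k!.
Adjacent-term ratio: r(k) = \frac{1}{3} * (k+1) (k+1) / [(k+2) (k+1)] - rational in k. x = \frac{1}{3}; t_0 = -\frac{11}{10}; negate the roots.


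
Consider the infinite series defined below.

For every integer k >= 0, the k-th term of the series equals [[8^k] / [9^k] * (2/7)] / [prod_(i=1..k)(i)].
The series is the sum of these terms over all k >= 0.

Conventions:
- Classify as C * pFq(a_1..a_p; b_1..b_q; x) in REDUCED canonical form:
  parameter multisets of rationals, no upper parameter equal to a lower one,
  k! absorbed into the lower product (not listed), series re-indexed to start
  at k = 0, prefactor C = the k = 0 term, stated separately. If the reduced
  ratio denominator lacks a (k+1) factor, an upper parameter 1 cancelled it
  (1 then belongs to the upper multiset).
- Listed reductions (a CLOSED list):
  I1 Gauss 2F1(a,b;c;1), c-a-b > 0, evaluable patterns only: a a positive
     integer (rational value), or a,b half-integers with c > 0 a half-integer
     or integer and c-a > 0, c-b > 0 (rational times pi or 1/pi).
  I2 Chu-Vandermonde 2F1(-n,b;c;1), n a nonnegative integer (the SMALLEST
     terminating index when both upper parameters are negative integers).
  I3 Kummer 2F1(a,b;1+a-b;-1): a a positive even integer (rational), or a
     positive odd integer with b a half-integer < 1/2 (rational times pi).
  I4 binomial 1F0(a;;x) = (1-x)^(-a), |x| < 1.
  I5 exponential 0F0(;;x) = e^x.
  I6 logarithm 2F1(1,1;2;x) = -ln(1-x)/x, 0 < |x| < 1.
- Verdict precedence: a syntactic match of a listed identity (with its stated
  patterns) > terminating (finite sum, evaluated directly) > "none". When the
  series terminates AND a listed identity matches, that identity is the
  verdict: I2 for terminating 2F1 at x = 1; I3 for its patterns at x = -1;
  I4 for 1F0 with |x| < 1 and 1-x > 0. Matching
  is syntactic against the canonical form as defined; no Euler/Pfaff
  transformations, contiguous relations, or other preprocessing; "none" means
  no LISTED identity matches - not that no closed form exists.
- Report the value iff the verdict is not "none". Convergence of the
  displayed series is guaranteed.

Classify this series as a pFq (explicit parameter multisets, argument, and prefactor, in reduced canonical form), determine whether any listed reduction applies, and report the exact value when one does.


Reduced: x = 8/9, 0F0, upper = {-}, lower = {-}, C = 2/7. Verdict: the I5 exponential reduction applies (the 0F0 exponential series at x = 8/9). Hence: (2/7) * e^(8/9).

Key step: from the first term 2/7: the product of the first k integers (prefactor 2/7) is k!.
Step ratio: r(k) = (8/9) * 1 / [(k+1)] - poly over poly, x = (8/9) from leading terms; C = 2/7 at k = 0.


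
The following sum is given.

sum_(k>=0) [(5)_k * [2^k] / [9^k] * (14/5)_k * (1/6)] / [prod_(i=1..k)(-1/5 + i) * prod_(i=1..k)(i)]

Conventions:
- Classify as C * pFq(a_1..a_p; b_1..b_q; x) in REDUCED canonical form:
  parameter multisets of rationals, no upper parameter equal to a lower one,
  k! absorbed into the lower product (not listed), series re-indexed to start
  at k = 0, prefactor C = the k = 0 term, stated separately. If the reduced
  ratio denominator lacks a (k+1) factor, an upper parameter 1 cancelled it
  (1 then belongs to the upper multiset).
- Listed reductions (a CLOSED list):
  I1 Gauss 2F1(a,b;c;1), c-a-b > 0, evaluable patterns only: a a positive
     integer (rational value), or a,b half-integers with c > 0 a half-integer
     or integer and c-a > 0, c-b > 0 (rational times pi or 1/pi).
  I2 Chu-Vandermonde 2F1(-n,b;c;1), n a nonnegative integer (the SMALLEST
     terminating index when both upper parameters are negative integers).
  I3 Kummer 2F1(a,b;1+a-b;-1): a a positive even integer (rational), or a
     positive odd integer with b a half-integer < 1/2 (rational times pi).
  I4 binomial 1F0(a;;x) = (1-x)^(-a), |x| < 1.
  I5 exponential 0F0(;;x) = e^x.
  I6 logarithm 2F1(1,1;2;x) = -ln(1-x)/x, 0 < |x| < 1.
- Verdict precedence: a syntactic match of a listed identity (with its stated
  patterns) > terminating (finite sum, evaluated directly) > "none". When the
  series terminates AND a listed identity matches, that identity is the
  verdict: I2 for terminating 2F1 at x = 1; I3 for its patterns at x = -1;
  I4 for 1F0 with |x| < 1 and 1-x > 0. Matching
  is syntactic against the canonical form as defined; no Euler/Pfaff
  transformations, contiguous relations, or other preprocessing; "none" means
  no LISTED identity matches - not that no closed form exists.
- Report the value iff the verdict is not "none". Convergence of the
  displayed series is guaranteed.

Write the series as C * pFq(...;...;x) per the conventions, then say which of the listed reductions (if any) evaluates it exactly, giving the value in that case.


Canonical form: C = 1/6 times 2F1 with upper {14/5, 5}, lower {4/5}, x = 2/9. Verdict: none. A 2F1 with upper {14/5, 5} fits none of I1-I6 at x = 2/9; the sum runs forever.

First insight: t_0 = 1/6 here, and the lower running product (prefactor 1/6) is a rising factorial.
Adjacent-term ratio: r(k) = (2/9) * (k+14/5) (k+5) / [(k+4/5) (k+1)] ; factor over Q: parameters, x = (2/9), and C = 1/6.


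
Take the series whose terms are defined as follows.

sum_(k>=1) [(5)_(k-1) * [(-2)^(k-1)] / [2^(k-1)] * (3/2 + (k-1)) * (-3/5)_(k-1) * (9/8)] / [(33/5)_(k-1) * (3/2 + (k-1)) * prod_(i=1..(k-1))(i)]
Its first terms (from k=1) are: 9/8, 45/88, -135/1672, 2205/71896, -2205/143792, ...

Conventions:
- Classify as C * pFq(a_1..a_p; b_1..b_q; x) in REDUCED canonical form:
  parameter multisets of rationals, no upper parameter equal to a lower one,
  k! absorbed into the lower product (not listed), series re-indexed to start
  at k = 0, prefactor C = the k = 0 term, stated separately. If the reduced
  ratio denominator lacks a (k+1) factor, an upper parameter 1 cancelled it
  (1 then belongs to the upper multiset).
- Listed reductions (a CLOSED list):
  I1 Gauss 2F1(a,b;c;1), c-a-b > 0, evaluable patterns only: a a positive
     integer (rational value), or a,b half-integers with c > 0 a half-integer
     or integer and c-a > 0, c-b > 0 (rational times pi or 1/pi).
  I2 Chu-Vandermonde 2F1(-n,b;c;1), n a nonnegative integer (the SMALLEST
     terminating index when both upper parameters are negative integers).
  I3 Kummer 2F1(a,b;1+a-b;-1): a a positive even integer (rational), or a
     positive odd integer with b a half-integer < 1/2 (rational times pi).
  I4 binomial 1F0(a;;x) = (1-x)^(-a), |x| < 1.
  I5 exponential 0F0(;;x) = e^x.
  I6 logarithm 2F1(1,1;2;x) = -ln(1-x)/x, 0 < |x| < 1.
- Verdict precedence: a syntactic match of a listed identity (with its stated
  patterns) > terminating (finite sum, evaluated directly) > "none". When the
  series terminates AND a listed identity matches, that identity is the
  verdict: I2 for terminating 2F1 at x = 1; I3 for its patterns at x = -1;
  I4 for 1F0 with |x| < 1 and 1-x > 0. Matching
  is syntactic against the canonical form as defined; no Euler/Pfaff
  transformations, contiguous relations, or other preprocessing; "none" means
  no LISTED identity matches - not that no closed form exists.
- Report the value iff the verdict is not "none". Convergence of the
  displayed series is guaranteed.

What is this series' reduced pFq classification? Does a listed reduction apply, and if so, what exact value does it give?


The series (x = -1) is 2F1: upper {-3/5, 5}, lower {33/5}, prefactor 9/8. Verdict: none. A 2F1 with upper {-3/5, 5} fits none of I1-I6 at x = -1; the sum runs forever.

First insight: t_0 being 9/8, the two k-th powers (C = 9/8, x = -1) combine into one argument.
Step ratio: r(k) = (-1) * (k-3/5) (k+5) / [(k+33/5) (k+1)] - poly over poly, x = (-1) from leading terms; C = 9/8 at k = 0.


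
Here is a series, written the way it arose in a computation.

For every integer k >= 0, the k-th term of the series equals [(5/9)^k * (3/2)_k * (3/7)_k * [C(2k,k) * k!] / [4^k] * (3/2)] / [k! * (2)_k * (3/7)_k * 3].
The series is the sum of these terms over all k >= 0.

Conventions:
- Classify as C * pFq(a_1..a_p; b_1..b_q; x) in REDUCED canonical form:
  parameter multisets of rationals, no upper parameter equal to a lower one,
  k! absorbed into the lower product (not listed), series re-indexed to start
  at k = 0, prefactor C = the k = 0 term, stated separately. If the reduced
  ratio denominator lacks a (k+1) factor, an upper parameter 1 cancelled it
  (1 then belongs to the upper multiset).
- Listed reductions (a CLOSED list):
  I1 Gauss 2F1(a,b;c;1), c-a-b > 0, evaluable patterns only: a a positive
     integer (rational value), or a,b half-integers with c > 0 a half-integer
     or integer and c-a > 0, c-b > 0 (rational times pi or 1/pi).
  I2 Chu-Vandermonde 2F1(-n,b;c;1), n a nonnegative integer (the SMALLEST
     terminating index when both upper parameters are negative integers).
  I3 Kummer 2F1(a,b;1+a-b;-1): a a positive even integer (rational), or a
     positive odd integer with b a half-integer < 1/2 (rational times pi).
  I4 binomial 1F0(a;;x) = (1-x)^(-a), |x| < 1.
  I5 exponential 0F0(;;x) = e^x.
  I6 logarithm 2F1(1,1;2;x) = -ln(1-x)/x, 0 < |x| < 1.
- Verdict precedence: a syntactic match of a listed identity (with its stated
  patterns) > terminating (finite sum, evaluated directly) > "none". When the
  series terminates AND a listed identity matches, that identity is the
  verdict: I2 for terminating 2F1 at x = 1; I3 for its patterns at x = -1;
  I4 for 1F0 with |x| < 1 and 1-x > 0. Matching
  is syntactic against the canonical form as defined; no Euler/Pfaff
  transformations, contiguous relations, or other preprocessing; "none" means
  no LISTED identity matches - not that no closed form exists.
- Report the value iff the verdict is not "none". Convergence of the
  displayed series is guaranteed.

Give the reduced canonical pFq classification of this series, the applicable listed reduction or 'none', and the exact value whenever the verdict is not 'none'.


With C = 1/2: the canonical form is 2F1(1/2, 3/2; 2; 5/9). Verdict: none. A 2F1 with upper {1/2, 3/2} fits none of I1-I6 at x = 5/9; the sum runs forever.

The tell: from the first term 1/2: the parameter 3/7 appears in both the upper and lower lists and cancels.
Consecutive-term ratio: r(k) = (5/9) * (k+1/2) (k+3/2) / [(k+2) (k+1)] ; factor over Q: parameters, x = (5/9), and C = 1/2.


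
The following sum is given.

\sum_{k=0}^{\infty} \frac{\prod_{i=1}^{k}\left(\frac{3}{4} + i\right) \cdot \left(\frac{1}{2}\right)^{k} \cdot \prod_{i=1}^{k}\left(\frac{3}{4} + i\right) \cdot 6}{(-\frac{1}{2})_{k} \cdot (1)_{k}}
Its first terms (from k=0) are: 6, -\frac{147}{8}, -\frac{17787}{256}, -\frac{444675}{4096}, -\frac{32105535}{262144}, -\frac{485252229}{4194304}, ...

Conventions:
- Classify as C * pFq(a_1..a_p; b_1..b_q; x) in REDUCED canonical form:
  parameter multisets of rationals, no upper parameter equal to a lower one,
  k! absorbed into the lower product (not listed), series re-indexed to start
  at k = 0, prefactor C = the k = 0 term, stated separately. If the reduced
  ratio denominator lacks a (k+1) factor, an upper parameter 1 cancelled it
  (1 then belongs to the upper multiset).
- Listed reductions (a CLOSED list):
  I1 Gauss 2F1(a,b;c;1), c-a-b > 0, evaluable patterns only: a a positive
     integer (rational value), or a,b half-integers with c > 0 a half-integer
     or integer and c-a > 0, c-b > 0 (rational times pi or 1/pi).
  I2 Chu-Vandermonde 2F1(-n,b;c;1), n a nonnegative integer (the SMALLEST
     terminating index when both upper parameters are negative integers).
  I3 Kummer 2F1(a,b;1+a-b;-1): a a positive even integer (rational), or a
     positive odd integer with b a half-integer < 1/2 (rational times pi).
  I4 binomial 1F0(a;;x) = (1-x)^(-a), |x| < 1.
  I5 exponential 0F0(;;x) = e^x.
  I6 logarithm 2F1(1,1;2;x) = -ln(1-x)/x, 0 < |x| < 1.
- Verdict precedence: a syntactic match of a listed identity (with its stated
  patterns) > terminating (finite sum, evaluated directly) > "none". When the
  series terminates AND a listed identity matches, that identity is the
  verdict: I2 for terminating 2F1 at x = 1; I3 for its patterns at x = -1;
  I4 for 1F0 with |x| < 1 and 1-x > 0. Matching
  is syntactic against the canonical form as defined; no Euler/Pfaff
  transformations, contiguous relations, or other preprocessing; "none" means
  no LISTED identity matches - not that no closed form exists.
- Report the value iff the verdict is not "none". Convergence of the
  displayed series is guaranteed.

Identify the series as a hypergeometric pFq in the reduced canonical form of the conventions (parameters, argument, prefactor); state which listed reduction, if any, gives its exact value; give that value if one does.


At argument \frac{1}{2}: a 2F1 with upper {\frac{7}{4}, \frac{7}{4}}, lower {-\frac{1}{2}}, scaled by C = 6. Verdict: none - at argument \frac{1}{2} the multisets {\frac{7}{4}, \frac{7}{4}} ; {-\frac{1}{2}} match no listed identity.

First insight: x = \frac{1}{2} and the running product (prefactor 6) telescopes to a rising factorial.
Ratio: r(k) = \frac{1}{2} * (k+\frac{7}{4}) (k+\frac{7}{4}) / [(k-\frac{1}{2}) (k+1)] - rational; roots negated = parameters, x = \frac{1}{2}, C = 6.


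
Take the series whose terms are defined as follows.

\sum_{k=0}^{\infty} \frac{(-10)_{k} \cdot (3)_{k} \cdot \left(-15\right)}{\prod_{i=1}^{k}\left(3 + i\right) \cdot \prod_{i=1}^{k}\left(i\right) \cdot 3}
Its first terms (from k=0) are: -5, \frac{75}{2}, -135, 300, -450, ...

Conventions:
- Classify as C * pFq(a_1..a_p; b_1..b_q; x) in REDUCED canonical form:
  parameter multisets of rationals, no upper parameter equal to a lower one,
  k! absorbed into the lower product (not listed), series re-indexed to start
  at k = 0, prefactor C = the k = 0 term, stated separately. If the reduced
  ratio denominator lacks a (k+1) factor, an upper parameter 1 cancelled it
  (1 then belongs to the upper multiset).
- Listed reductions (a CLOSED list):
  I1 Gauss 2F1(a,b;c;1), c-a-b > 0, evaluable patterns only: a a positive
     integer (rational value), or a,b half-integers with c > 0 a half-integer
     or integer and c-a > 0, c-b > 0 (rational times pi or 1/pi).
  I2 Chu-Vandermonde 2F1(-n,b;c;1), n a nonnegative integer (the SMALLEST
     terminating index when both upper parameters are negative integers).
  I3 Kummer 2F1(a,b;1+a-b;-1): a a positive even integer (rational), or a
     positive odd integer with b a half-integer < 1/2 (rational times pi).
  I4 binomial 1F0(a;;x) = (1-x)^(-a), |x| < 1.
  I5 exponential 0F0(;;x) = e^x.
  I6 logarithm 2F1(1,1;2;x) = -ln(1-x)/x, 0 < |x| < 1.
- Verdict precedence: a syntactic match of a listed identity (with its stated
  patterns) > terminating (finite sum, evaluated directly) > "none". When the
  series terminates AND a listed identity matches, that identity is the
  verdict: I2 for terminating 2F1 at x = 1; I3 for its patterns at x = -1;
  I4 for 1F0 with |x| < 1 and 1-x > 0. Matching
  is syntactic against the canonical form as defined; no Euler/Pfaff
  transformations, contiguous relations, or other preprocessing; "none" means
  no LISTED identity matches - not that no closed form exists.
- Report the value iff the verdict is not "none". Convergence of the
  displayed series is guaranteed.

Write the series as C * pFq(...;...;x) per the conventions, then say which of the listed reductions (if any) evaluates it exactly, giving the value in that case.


Prefactor -5, argument 1: 2F1 with upper {-10, 3} over lower {4}. Verdict: the Chu-Vandermonde identity I2 matches (terminating 2F1 at x = 1 with n = 10, b = 3, c = 4). Hence: -\frac{5}{286}.

Structural cue: t_0 = -5 here, and the product of the first k integers (C = -5) is k!.
Adjacent-term ratio: r(k) = 1 * (k-10) (k+3) / [(k+4) (k+1)] - rational in k. x = 1; t_0 = -5; negate the roots.


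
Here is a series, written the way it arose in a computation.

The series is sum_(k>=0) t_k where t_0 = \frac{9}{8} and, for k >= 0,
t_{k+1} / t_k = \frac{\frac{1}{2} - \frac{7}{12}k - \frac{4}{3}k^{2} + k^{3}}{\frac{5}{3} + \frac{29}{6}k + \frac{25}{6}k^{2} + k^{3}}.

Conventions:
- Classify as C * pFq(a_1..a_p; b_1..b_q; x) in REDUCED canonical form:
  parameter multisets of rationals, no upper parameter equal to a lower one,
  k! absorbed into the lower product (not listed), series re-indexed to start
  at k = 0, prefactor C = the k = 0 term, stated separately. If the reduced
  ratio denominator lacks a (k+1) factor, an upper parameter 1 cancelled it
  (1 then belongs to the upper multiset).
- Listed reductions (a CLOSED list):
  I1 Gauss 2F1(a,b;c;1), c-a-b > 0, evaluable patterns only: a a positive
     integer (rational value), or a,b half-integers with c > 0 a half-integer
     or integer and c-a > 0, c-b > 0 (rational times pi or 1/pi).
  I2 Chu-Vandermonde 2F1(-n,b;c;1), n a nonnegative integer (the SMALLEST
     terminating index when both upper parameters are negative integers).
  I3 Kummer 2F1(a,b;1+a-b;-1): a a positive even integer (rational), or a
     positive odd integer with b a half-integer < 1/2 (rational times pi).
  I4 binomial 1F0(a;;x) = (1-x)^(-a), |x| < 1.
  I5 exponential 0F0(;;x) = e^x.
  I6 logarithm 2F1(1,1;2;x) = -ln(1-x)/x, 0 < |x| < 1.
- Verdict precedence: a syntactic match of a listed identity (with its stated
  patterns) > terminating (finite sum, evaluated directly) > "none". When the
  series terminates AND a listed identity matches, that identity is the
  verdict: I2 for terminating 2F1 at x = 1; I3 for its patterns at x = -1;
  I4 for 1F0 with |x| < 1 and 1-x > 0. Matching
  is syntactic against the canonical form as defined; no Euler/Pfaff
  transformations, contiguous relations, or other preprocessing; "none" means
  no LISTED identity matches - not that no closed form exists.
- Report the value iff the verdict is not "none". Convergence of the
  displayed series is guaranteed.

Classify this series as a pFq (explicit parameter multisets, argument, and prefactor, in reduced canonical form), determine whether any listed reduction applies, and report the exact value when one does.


With C = \frac{9}{8}: the canonical form is 2F1(-\frac{3}{2}, -\frac{1}{2}; \frac{5}{2}; 1). Verdict: the half-integer Gauss pattern (I1) fires (x = 1; upper {-\frac{3}{2}, -\frac{1}{2}} half-integers, c = \frac{5}{2} in the evaluable pattern). Sum: \frac{945}{2048} \cdot \pi.

The tell: t_0 = \frac{9}{8} here, and roots of the ratio polynomials (prefactor 9/8) are the negated parameters.
Adjacent-term ratio: r(k) = 1 * (k-\frac{3}{2}) (k-\frac{1}{2}) / [(k+\frac{5}{2}) (k+1)] ; factor over Q: parameters, x = 1, and C = \frac{9}{8}.


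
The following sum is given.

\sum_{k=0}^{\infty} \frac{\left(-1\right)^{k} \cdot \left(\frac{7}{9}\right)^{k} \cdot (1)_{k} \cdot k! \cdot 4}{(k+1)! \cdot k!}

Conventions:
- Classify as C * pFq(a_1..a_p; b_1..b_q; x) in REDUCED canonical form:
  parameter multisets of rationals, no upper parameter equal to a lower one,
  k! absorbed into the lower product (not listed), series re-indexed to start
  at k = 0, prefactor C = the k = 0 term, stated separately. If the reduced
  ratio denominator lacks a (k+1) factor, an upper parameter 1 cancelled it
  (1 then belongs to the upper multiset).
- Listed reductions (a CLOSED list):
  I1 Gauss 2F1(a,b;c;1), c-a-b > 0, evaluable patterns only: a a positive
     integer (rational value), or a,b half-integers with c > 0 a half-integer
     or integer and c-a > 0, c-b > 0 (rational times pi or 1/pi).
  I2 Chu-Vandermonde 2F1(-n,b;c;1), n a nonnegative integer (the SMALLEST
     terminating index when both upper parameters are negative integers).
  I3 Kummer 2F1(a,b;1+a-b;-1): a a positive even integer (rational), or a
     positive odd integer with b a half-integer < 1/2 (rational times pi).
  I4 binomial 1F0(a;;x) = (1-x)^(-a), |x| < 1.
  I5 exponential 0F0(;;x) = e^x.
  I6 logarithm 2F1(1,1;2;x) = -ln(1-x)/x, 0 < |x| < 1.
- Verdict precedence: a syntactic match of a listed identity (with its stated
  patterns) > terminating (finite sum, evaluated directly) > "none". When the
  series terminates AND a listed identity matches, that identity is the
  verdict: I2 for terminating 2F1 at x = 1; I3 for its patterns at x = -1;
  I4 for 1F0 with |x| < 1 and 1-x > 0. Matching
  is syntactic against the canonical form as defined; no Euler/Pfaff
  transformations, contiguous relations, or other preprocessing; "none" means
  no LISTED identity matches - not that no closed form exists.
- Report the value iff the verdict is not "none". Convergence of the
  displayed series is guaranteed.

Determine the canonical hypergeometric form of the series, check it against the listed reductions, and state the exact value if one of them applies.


This is 4 * 2F1(1, 1; 2; -\frac{7}{9}) in reduced canonical form. Verdict at x = -\frac{7}{9}: the I6 logarithm reduction matches (the logarithm: parameters (1,1;2), x = -\frac{7}{9}). Sum: \frac{36}{7} \cdot \ln\left(\frac{16}{9}\right).

Key step: with t_0 = 4, the denominator's factorial ratio (prefactor 4) is a lower Pochhammer.
Consecutive-term ratio: r(k) = -\frac{7}{9} * (k+1) (k+1) / [(k+2) (k+1)] - rational in k, leading ratio -\frac{7}{9}; with t_0 = 4, classification follows.


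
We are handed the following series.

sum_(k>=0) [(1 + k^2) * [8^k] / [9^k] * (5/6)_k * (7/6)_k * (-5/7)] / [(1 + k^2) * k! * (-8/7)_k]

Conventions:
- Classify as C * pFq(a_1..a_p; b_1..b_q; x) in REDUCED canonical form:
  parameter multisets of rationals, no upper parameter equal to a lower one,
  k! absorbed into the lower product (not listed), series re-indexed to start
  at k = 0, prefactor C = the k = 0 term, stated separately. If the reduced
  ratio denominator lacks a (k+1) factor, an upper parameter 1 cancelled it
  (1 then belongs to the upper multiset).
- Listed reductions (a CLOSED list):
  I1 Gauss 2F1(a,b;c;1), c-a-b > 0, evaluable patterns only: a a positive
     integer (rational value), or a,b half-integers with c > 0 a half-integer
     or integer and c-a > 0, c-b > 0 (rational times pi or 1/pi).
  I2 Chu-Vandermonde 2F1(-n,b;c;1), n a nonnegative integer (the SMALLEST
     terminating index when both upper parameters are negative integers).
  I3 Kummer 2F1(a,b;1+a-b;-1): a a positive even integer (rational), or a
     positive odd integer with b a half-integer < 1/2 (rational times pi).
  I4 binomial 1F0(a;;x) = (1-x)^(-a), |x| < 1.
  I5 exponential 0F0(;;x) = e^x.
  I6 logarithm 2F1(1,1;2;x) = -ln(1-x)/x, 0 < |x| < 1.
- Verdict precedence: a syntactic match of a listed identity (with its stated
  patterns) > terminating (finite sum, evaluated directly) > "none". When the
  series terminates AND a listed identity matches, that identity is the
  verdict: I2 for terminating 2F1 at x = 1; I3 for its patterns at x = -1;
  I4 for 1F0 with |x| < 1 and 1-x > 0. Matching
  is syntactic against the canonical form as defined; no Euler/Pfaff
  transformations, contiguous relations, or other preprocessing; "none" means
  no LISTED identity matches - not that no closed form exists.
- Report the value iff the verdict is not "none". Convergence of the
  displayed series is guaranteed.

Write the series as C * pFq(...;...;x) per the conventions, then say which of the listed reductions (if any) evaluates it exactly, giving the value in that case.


Canonical form: C = -5/7 times 2F1 with upper {5/6, 7/6}, lower {-8/7}, x = 8/9. Verdict: no listed reduction: x = 8/9 and upper {5/6, 7/6} fail every I1-I6 pattern.

First insight: with t_0 = -5/7, k^2 + 1 divides numerator and denominator alike; C = -5/7 after cancelling.
Ratio: r(k) = (8/9) * (k+5/6) (k+7/6) / [(k-8/7) (k+1)] - rational in k, leading ratio (8/9); with t_0 = -5/7, classification follows.


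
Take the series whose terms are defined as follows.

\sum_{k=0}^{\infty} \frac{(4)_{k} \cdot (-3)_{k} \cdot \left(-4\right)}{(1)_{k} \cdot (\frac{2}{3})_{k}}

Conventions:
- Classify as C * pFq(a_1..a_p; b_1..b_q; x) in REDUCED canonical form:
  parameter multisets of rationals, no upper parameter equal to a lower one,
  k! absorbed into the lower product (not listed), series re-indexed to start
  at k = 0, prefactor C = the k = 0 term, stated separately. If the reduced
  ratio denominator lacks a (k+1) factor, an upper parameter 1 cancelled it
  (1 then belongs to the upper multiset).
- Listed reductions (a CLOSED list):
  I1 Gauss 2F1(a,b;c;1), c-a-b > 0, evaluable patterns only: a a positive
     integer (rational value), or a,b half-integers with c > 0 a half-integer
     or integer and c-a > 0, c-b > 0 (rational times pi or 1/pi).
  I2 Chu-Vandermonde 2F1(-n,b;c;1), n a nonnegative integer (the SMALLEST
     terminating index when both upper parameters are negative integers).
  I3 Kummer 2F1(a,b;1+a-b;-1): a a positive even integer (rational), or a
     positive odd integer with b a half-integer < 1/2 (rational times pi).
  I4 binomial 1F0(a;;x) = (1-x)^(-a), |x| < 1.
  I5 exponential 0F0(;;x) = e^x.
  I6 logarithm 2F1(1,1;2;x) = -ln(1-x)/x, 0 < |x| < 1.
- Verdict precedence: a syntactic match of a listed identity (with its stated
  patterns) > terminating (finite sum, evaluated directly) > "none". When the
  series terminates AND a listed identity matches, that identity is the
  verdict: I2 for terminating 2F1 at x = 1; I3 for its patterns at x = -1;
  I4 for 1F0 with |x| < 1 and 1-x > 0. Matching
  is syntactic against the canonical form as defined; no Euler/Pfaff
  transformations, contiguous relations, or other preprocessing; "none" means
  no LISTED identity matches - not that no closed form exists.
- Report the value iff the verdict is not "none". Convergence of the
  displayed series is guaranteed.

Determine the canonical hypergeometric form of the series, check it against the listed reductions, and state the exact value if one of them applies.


At argument 1: a 2F1 with upper {-3, 4}, lower {\frac{2}{3}}, scaled by C = -4. Verdict: Vandermonde's identity (I2) fires (terminating 2F1 at x = 1 with n = 3, b = 4, c = \frac{2}{3}). Hence: 14.

The tell: from the first term -4: (1)_k (C = -4, x = 1) is k! itself.
Step ratio: r(k) = 1 * (k-3) (k+4) / [(k+\frac{2}{3}) (k+1)] ; factor over Q: parameters, x = 1, and C = -4.


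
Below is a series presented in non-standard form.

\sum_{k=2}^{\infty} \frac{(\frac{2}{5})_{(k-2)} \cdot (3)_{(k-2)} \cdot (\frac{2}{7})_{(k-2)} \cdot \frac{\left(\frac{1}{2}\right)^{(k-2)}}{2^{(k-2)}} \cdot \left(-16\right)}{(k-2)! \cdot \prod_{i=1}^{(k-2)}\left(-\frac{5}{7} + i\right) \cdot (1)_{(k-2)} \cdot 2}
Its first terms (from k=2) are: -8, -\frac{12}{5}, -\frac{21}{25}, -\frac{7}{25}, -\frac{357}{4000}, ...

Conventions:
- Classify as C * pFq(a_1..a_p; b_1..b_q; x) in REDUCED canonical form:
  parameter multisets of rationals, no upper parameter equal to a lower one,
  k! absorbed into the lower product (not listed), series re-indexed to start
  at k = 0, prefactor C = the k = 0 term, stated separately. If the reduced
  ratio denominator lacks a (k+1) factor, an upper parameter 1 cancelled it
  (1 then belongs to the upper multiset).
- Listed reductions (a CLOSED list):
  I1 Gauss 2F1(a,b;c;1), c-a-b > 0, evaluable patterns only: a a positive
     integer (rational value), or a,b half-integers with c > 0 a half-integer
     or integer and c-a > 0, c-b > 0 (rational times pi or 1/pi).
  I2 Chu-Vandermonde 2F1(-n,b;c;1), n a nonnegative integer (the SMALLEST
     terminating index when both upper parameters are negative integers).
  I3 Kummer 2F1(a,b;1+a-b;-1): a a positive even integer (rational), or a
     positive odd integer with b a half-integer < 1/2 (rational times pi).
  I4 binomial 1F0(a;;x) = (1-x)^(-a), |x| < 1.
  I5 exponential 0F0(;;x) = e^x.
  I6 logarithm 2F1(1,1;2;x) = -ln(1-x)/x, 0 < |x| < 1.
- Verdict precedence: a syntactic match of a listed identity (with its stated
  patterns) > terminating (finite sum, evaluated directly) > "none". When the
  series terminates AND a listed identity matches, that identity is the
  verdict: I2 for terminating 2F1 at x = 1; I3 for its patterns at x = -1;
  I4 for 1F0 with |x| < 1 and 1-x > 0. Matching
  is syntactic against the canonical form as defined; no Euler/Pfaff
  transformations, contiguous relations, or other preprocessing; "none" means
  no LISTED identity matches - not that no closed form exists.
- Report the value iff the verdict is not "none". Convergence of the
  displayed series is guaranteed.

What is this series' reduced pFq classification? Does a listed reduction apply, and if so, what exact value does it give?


x = \frac{1}{4} here; the reduced form reads 2F1, upper {\frac{2}{5}, 3}, lower {1}, C = -8. Verdict: none. No listed pattern accepts 2F1(\frac{2}{5}, 3; 1; \frac{1}{4}).

The tell: x = \frac{1}{4} and the constant factors (C = -8, x = 1/4) combine into one prefactor.
Step ratio: r(k) = \frac{1}{4} * (k+\frac{2}{5}) (k+3) / [(k+1) (k+1)] - rational; roots negated = parameters, x = \frac{1}{4}, C = -8.


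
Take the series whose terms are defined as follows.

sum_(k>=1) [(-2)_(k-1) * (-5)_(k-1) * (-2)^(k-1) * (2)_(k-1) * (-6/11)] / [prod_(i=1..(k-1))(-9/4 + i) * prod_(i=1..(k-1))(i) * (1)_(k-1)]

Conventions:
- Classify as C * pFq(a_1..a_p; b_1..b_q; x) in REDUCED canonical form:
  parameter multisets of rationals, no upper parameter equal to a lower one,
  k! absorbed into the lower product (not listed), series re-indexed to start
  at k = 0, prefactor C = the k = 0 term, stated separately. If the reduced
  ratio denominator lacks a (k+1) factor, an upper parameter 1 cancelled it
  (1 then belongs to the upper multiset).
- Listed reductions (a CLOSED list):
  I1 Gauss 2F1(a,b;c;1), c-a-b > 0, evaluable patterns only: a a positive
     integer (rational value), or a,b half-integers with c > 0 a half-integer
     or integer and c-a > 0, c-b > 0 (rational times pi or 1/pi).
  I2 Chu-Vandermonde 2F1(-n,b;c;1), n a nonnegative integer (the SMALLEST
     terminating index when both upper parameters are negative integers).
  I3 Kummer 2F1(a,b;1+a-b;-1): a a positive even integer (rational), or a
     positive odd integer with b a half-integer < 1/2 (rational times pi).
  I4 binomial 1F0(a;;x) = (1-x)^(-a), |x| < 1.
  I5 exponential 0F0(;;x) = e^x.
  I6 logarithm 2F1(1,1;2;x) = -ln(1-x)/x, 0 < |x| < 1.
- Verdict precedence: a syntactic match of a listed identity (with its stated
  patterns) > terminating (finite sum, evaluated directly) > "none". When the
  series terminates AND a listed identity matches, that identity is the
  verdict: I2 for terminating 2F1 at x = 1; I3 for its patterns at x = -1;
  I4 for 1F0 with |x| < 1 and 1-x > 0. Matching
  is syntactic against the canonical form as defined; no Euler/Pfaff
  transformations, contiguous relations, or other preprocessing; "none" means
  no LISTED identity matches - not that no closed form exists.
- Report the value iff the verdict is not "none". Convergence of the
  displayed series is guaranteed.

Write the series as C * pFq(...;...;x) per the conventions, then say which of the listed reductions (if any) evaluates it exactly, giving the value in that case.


Reduced: x = -2, 3F2, upper = {-5, -2, 2}, lower = {-5/4, 1}, C = -6/11. Verdict: terminating - no listed pattern fits, but -2 in the upper list cuts the series at k = 2; direct evaluation. Value: -4806/11.

Structural cue: t_0 being -6/11, (1)_k (prefactor -6/11) is k! itself.
Adjacent-term ratio: r(k) = (-2) * (k-5) (k-2) (k+2) / [(k-5/4) (k+1) (k+1)] - rational in k, leading ratio (-2); with t_0 = -6/11, classification follows.


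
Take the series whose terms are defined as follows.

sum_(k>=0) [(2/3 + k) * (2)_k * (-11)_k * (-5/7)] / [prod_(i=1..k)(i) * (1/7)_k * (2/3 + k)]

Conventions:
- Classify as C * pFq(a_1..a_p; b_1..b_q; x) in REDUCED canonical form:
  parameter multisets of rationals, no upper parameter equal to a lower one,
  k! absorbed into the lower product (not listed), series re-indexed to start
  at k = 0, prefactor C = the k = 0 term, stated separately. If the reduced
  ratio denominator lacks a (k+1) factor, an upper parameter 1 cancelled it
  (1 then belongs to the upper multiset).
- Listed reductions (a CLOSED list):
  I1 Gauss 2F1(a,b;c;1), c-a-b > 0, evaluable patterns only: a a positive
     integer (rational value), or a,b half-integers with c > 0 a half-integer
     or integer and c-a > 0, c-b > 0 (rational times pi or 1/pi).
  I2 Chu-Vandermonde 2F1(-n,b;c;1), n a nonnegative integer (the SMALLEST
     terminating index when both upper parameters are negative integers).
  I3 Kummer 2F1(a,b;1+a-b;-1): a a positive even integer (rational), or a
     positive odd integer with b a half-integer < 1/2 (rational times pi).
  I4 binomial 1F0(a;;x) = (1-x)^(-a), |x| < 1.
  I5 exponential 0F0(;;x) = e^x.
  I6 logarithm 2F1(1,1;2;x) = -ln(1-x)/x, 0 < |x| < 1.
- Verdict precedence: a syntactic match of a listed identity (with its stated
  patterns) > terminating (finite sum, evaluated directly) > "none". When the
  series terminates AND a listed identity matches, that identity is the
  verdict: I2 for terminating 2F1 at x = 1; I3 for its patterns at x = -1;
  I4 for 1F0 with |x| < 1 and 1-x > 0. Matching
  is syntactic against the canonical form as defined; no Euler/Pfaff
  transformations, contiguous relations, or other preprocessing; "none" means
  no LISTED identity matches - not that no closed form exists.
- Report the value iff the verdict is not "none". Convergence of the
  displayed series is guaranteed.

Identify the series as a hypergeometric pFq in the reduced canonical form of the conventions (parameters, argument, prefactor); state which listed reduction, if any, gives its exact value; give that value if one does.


First insight: t_0 = -5/7 here, and the product of the first k integers (C = -5/7, x = 1) is k!.
Consecutive-term ratio: r(k) = 1 * (k-11) (k+2) / [(k+1/7) (k+1)] - poly over poly, x = 1 from leading terms; C = -5/7 at k = 0.

At argument 1: a 2F1 with upper {-11, 2}, lower {1/7}, scaled by C = -5/7. Verdict: the Chu-Vandermonde identity I2 fires (terminating 2F1 at x = 1 with n = 11, b = 2, c = 1/7). Value: -195/15904.


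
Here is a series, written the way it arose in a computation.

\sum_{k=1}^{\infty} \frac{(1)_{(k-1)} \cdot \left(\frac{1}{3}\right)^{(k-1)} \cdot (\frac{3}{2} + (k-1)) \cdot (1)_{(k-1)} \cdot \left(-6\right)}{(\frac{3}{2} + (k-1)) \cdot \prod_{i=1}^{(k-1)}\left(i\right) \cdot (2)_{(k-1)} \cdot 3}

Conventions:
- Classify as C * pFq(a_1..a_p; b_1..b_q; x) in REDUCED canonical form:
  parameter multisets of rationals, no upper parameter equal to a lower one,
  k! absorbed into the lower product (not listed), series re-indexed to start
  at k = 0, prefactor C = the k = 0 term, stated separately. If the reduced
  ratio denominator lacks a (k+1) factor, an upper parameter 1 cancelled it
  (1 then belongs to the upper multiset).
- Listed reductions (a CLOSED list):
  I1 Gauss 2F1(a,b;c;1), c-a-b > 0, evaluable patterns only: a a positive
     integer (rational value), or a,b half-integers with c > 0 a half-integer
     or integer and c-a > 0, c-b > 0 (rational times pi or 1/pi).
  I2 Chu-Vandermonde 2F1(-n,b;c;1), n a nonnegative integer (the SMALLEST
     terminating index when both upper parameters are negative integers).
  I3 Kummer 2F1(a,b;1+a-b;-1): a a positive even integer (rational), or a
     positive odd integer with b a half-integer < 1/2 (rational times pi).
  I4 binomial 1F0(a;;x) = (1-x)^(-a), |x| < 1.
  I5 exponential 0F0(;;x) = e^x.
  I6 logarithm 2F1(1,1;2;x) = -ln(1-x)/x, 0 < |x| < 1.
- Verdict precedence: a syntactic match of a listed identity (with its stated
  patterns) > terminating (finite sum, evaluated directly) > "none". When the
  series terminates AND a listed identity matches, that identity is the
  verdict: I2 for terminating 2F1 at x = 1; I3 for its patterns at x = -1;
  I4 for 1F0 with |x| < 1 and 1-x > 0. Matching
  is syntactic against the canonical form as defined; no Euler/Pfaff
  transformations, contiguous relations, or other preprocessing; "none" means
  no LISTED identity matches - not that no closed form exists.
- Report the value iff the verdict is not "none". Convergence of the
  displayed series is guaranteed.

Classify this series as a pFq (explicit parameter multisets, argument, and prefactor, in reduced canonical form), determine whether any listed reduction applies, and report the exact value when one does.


Canonical form: C = -2 times 2F1 with upper {1, 1}, lower {2}, x = \frac{1}{3}. Verdict: the logarithmic series (I6) matches (the logarithm: parameters (1,1;2), x = \frac{1}{3}). Hence: 6 \cdot \ln\left(\frac{2}{3}\right).

Key step: from the first term -2: the product of the first k integers (C = -2, x = 1/3) is k!.
Term ratio: r(k) = \frac{1}{3} * (k+1) (k+1) / [(k+2) (k+1)] - rational in k. x = \frac{1}{3}; t_0 = -2; negate the roots.


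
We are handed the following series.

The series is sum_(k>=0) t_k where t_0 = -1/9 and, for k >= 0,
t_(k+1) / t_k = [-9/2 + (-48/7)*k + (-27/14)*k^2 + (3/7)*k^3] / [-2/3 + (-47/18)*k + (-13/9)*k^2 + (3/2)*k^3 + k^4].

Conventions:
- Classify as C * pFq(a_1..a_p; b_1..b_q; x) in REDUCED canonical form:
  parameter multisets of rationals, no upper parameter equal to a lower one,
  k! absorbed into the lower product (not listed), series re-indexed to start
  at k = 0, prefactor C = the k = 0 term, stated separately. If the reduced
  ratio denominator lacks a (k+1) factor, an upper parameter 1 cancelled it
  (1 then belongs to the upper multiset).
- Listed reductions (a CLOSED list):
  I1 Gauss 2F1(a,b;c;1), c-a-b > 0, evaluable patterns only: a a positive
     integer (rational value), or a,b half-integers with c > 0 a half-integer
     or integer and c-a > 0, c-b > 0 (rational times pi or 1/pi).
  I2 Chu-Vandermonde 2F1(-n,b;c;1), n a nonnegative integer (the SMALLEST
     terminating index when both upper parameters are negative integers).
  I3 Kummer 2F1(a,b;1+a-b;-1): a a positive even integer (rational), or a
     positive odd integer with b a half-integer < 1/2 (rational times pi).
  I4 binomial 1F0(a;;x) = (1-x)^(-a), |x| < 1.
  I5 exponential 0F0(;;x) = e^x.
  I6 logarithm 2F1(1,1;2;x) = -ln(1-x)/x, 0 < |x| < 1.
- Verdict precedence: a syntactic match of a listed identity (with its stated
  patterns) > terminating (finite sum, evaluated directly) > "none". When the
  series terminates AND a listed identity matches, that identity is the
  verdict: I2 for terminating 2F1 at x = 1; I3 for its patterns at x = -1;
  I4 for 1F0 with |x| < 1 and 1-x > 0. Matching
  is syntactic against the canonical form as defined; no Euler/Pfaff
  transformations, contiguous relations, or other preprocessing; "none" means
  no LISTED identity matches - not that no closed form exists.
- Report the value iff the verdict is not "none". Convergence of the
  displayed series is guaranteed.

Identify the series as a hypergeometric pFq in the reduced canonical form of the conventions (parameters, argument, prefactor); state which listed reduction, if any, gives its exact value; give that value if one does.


x = 3/7 here; the reduced form reads 2F2, upper {-7, 1}, lower {-4/3, 1/3}, C = -1/9. Verdict: terminating - no listed pattern fits, but -7 in the upper list cuts the series at k = 7; direct evaluation. Its exact value is -48354966993079/55519184286720.

Structural cue: t_0 = -1/9 here, and cancel k + 3/2 from the displayed ratio first; then C = -1/9, x = 3/7.
Consecutive-term ratio: r(k) = (3/7) * (k-7) (k+1) / [(k-4/3) (k+1/3) (k+1)] - rational; roots negated = parameters, x = (3/7), C = -1/9.
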